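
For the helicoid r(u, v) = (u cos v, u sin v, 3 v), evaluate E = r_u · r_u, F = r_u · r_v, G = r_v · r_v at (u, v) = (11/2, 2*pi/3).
E = 1;  F = 0;  G = 157/4

Partials: r_u = (cos(v), sin(v), 0), r_v = (-u*sin(v), u*cos(v), 3). As functions of (u, v):
  E = r_u · r_u = 1,
  F = r_u · r_v = 0,
  G = r_v · r_v = u^2 + 9.
Evaluating at (u, v) = (11/2, 2*pi/3): E = 1, F = 0, G = 157/4.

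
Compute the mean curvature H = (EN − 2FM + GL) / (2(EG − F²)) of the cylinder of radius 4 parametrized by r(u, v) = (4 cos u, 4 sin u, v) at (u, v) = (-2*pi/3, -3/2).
H = -1/8

With E = 16, F = 0, G = 1, L = -4, M = 0, N = 0, assemble
  H = (EN − 2FM + GL) / (2(EG − F²)) = -1/8.
At (u, v) = (-2*pi/3, -3/2): H = -1/8.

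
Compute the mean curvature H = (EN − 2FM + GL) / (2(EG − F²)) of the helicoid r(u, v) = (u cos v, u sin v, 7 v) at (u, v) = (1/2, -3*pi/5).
H = 0

With E = 1, F = 0, G = u^2 + 49, L = 0, M = -7/sqrt(u^2 + 49), N = 0, assemble
  H = (EN − 2FM + GL) / (2(EG − F²)) = 0.
At (u, v) = (1/2, -3*pi/5): H = 0.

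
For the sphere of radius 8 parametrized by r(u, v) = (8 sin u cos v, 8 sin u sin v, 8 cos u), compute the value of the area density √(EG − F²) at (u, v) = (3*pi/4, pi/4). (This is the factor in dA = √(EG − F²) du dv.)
√(EG − F²)|_{(3*pi/4, pi/4)} = 32*sqrt(2)

E = 64, F = 0, G = 64*sin(u)^2, so EG − F² = 4096*sin(u)^2. Taking the positive square root: √(EG − F²) = 64*Abs(sin(u)). At (u, v) = (3*pi/4, pi/4): 32*sqrt(2).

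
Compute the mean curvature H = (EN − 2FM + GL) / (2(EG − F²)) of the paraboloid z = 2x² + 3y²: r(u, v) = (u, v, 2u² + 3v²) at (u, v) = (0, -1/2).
H = 23*sqrt(10)/100

With E = 16*u^2 + 1, F = 24*u*v, G = 36*v^2 + 1, L = 4/sqrt(16*u^2 + 36*v^2 + 1), M = 0, N = 6/sqrt(16*u^2 + 36*v^2 + 1), assemble
  H = (EN − 2FM + GL) / (2(EG − F²)) = (48*u^2 + 72*v^2 + 5)/(16*u^2 + 36*v^2 + 1)^(3/2).
At (u, v) = (0, -1/2): H = 23*sqrt(10)/100.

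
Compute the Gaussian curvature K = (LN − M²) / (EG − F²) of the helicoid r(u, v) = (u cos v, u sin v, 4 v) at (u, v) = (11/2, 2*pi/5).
K = -256/34225

Coefficients of the first fundamental form: E = 1, F = 0, G = u^2 + 16.
Coefficients of the second fundamental form: L = 0, M = -4/sqrt(u^2 + 16), N = 0.
Assemble K = (LN − M²)/(EG − F²) = -16/(u^2 + 16)^2. At (u, v) = (11/2, 2*pi/5): K = -256/34225.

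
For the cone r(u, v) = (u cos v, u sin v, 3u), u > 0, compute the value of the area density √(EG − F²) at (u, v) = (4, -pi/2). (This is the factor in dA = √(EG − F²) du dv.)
√(EG − F²)|_{(4, -pi/2)} = 4*sqrt(10)

E = 10, F = 0, G = u^2, so EG − F² = 10*u^2. Taking the positive square root: √(EG − F²) = sqrt(10)*Abs(u). At (u, v) = (4, -pi/2): 4*sqrt(10).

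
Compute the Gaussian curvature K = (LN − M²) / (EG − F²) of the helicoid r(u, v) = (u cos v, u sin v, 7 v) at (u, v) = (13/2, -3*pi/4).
K = -784/133225

Coefficients of the first fundamental form: E = 1, F = 0, G = u^2 + 49.
Coefficients of the second fundamental form: L = 0, M = -7/sqrt(u^2 + 49), N = 0.
Assemble K = (LN − M²)/(EG − F²) = -49/(u^2 + 49)^2. At (u, v) = (13/2, -3*pi/4): K = -784/133225.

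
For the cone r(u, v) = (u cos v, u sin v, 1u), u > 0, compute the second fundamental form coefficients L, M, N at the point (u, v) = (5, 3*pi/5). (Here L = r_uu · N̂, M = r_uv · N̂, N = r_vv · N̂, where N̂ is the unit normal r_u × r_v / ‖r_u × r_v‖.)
L = 0;  M = 0;  N = 5*sqrt(2)/2

Compute the unit normal N̂(u, v) = (-sqrt(2)*u*cos(v)/(2*Abs(u)), -sqrt(2)*u*sin(v)/(2*Abs(u)), sqrt(2)*u/(2*Abs(u))), and the second partials r_uu, r_uv, r_vv. Take dot products:
  L(u, v) = r_uu · N̂ = 0,
  M(u, v) = r_uv · N̂ = 0,
  N(u, v) = r_vv · N̂ = sqrt(2)*u^2/(2*Abs(u)).
Evaluating at (u, v) = (5, 3*pi/5):
  L = 0, M = 0, N = 5*sqrt(2)/2.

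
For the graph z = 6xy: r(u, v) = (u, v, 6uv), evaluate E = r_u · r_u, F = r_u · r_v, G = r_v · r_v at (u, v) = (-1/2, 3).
E = 325;  F = -54;  G = 10

Partials: r_u = (1, 0, 6*v), r_v = (0, 1, 6*u). As functions of (u, v):
  E = r_u · r_u = 36*v^2 + 1,
  F = r_u · r_v = 36*u*v,
  G = r_v · r_v = 36*u^2 + 1.
Evaluating at (u, v) = (-1/2, 3): E = 325, F = -54, G = 10.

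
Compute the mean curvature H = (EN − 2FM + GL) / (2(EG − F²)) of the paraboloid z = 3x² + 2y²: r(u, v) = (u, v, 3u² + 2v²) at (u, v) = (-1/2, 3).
H = 65*sqrt(154)/3388

With E = 36*u^2 + 1, F = 24*u*v, G = 16*v^2 + 1, L = 6/sqrt(36*u^2 + 16*v^2 + 1), M = 0, N = 4/sqrt(36*u^2 + 16*v^2 + 1), assemble
  H = (EN − 2FM + GL) / (2(EG − F²)) = (72*u^2 + 48*v^2 + 5)/(36*u^2 + 16*v^2 + 1)^(3/2).
At (u, v) = (-1/2, 3): H = 65*sqrt(154)/3388.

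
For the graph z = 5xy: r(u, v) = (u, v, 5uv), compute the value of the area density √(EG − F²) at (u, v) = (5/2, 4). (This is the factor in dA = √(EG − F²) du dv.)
√(EG − F²)|_{(5/2, 4)} = sqrt(2229)/2

E = 25*v^2 + 1, F = 25*u*v, G = 25*u^2 + 1, so EG − F² = 25*u^2 + 25*v^2 + 1. Taking the positive square root: √(EG − F²) = sqrt(25*u^2 + 25*v^2 + 1). At (u, v) = (5/2, 4): sqrt(2229)/2.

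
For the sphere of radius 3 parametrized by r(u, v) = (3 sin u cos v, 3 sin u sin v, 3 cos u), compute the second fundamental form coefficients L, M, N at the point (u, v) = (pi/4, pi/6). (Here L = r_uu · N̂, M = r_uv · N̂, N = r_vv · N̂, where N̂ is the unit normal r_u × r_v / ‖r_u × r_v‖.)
L = -3;  M = 0;  N = -3/2

Compute the unit normal N̂(u, v) = (sin(u)^2*cos(v)/Abs(sin(u)), sin(u)^2*sin(v)/Abs(sin(u)), sin(2*u)/(2*Abs(sin(u)))), and the second partials r_uu, r_uv, r_vv. Take dot products:
  L(u, v) = r_uu · N̂ = -3*sin(u)/Abs(sin(u)),
  M(u, v) = r_uv · N̂ = 0,
  N(u, v) = r_vv · N̂ = -3*sin(u)^3/Abs(sin(u)).
Evaluating at (u, v) = (pi/4, pi/6):
  L = -3, M = 0, N = -3/2.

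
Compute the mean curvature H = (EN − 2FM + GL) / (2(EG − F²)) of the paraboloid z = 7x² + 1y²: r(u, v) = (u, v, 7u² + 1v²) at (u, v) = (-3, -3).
H = 2024*sqrt(1801)/3243601

With E = 196*u^2 + 1, F = 28*u*v, G = 4*v^2 + 1, L = 14/sqrt(196*u^2 + 4*v^2 + 1), M = 0, N = 2/sqrt(196*u^2 + 4*v^2 + 1), assemble
  H = (EN − 2FM + GL) / (2(EG − F²)) = 4*(49*u^2 + 7*v^2 + 2)/(196*u^2 + 4*v^2 + 1)^(3/2).
At (u, v) = (-3, -3): H = 2024*sqrt(1801)/3243601.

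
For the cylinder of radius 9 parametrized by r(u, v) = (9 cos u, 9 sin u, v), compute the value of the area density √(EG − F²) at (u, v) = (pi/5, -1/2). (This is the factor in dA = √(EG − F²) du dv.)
√(EG − F²)|_{(pi/5, -1/2)} = 9

E = 81, F = 0, G = 1, so EG − F² = 81. Taking the positive square root: √(EG − F²) = 9. At (u, v) = (pi/5, -1/2): 9.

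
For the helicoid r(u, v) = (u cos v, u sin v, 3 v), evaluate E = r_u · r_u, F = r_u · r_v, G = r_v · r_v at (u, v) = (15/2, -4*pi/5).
E = 1;  F = 0;  G = 261/4

Partials: r_u = (cos(v), sin(v), 0), r_v = (-u*sin(v), u*cos(v), 3). As functions of (u, v):
  E = r_u · r_u = 1,
  F = r_u · r_v = 0,
  G = r_v · r_v = u^2 + 9.
Evaluating at (u, v) = (15/2, -4*pi/5): E = 1, F = 0, G = 261/4.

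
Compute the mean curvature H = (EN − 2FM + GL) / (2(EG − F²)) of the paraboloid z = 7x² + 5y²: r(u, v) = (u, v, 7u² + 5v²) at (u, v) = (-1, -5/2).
H = 1789*sqrt(822)/225228

With E = 196*u^2 + 1, F = 140*u*v, G = 100*v^2 + 1, L = 14/sqrt(196*u^2 + 100*v^2 + 1), M = 0, N = 10/sqrt(196*u^2 + 100*v^2 + 1), assemble
  H = (EN − 2FM + GL) / (2(EG − F²)) = 4*(245*u^2 + 175*v^2 + 3)/(196*u^2 + 100*v^2 + 1)^(3/2).
At (u, v) = (-1, -5/2): H = 1789*sqrt(822)/225228.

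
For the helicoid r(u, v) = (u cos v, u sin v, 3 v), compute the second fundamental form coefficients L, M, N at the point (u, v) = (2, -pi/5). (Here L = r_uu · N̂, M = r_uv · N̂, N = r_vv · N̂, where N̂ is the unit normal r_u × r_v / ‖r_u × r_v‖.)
L = 0;  M = -3*sqrt(13)/13;  N = 0

Compute the unit normal N̂(u, v) = (3*sin(v)/sqrt(u^2 + 9), -3*cos(v)/sqrt(u^2 + 9), u/sqrt(u^2 + 9)), and the second partials r_uu, r_uv, r_vv. Take dot products:
  L(u, v) = r_uu · N̂ = 0,
  M(u, v) = r_uv · N̂ = -3/sqrt(u^2 + 9),
  N(u, v) = r_vv · N̂ = 0.
Evaluating at (u, v) = (2, -pi/5):
  L = 0, M = -3*sqrt(13)/13, N = 0.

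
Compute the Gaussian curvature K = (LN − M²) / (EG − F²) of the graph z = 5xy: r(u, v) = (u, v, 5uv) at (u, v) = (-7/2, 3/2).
K = -100/528529

Coefficients of the first fundamental form: E = 25*v^2 + 1, F = 25*u*v, G = 25*u^2 + 1.
Coefficients of the second fundamental form: L = 0, M = 5/sqrt(25*u^2 + 25*v^2 + 1), N = 0.
Assemble K = (LN − M²)/(EG − F²) = -25/(625*u^4 + 1250*u^2*v^2 + 50*u^2 + 625*v^4 + 50*v^2 + 1). At (u, v) = (-7/2, 3/2): K = -100/528529.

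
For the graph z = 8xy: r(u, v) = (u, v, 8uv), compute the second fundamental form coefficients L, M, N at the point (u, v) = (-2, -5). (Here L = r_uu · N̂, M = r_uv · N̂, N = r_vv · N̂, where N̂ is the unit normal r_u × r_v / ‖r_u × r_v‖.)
L = 0;  M = 8*sqrt(1857)/1857;  N = 0

Compute the unit normal N̂(u, v) = (-8*v/sqrt(64*u^2 + 64*v^2 + 1), -8*u/sqrt(64*u^2 + 64*v^2 + 1), 1/sqrt(64*u^2 + 64*v^2 + 1)), and the second partials r_uu, r_uv, r_vv. Take dot products:
  L(u, v) = r_uu · N̂ = 0,
  M(u, v) = r_uv · N̂ = 8/sqrt(64*u^2 + 64*v^2 + 1),
  N(u, v) = r_vv · N̂ = 0.
Evaluating at (u, v) = (-2, -5):
  L = 0, M = 8*sqrt(1857)/1857, N = 0.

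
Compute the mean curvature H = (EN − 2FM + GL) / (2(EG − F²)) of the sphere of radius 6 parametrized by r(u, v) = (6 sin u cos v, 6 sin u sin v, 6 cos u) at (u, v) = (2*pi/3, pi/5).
H = -1/6

With E = 36, F = 0, G = 36*sin(u)^2, L = -6*sin(u)/Abs(sin(u)), M = 0, N = -6*sin(u)^3/Abs(sin(u)), assemble
  H = (EN − 2FM + GL) / (2(EG − F²)) = -sin(u)/(6*Abs(sin(u))).
At (u, v) = (2*pi/3, pi/5): H = -1/6.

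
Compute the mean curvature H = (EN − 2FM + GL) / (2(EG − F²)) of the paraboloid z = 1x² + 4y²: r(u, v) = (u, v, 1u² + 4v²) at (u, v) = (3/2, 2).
H = 297*sqrt(266)/70756

With E = 4*u^2 + 1, F = 16*u*v, G = 64*v^2 + 1, L = 2/sqrt(4*u^2 + 64*v^2 + 1), M = 0, N = 8/sqrt(4*u^2 + 64*v^2 + 1), assemble
  H = (EN − 2FM + GL) / (2(EG − F²)) = (16*u^2 + 64*v^2 + 5)/(4*u^2 + 64*v^2 + 1)^(3/2).
At (u, v) = (3/2, 2): H = 297*sqrt(266)/70756.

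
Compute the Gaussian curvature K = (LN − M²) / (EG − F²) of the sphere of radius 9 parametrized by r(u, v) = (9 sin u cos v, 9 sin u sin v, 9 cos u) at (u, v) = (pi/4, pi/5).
K = 1/81

Coefficients of the first fundamental form: E = 81, F = 0, G = 81*sin(u)^2.
Coefficients of the second fundamental form: L = -9*sin(u)/Abs(sin(u)), M = 0, N = -9*sin(u)^3/Abs(sin(u)).
Assemble K = (LN − M²)/(EG − F²) = 1/81. At (u, v) = (pi/4, pi/5): K = 1/81.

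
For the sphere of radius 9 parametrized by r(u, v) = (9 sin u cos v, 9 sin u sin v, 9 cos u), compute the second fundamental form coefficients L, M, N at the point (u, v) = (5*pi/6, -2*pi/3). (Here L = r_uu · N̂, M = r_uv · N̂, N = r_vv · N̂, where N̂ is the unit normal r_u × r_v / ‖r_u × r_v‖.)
L = -9;  M = 0;  N = -9/4

Compute the unit normal N̂(u, v) = (sin(u)^2*cos(v)/Abs(sin(u)), sin(u)^2*sin(v)/Abs(sin(u)), sin(2*u)/(2*Abs(sin(u)))), and the second partials r_uu, r_uv, r_vv. Take dot products:
  L(u, v) = r_uu · N̂ = -9*sin(u)/Abs(sin(u)),
  M(u, v) = r_uv · N̂ = 0,
  N(u, v) = r_vv · N̂ = -9*sin(u)^3/Abs(sin(u)).
Evaluating at (u, v) = (5*pi/6, -2*pi/3):
  L = -9, M = 0, N = -9/4.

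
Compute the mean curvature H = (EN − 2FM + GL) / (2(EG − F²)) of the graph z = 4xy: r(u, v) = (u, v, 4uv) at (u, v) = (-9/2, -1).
H = -288*sqrt(341)/116281

With E = 16*v^2 + 1, F = 16*u*v, G = 16*u^2 + 1, L = 0, M = 4/sqrt(16*u^2 + 16*v^2 + 1), N = 0, assemble
  H = (EN − 2FM + GL) / (2(EG − F²)) = -64*u*v/(16*u^2 + 16*v^2 + 1)^(3/2).
At (u, v) = (-9/2, -1): H = -288*sqrt(341)/116281.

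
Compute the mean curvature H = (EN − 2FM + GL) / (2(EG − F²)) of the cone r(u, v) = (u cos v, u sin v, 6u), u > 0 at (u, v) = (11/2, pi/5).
H = 6*sqrt(37)/407

With E = 37, F = 0, G = u^2, L = 0, M = 0, N = 6*sqrt(37)*u^2/(37*Abs(u)), assemble
  H = (EN − 2FM + GL) / (2(EG − F²)) = 3*sqrt(37)/(37*Abs(u)).
At (u, v) = (11/2, pi/5): H = 6*sqrt(37)/407.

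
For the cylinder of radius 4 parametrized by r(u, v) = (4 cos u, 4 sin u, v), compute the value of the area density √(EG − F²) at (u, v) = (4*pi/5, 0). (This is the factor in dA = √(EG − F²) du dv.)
√(EG − F²)|_{(4*pi/5, 0)} = 4

E = 16, F = 0, G = 1, so EG − F² = 16. Taking the positive square root: √(EG − F²) = 4. At (u, v) = (4*pi/5, 0): 4.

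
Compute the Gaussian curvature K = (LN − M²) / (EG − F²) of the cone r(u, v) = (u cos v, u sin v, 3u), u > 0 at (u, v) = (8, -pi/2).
K = 0

Coefficients of the first fundamental form: E = 10, F = 0, G = u^2.
Coefficients of the second fundamental form: L = 0, M = 0, N = 3*sqrt(10)*u^2/(10*Abs(u)).
Assemble K = (LN − M²)/(EG − F²) = 0. At (u, v) = (8, -pi/2): K = 0.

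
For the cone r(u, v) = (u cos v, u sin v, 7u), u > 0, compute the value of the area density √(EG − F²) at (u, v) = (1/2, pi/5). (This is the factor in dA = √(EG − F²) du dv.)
√(EG − F²)|_{(1/2, pi/5)} = 5*sqrt(2)/2

E = 50, F = 0, G = u^2, so EG − F² = 50*u^2. Taking the positive square root: √(EG − F²) = 5*sqrt(2)*Abs(u). At (u, v) = (1/2, pi/5): 5*sqrt(2)/2.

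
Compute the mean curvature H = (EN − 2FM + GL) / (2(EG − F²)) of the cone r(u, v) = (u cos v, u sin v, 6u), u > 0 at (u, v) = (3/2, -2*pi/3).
H = 2*sqrt(37)/37

With E = 37, F = 0, G = u^2, L = 0, M = 0, N = 6*sqrt(37)*u^2/(37*Abs(u)), assemble
  H = (EN − 2FM + GL) / (2(EG − F²)) = 3*sqrt(37)/(37*Abs(u)).
At (u, v) = (3/2, -2*pi/3): H = 2*sqrt(37)/37.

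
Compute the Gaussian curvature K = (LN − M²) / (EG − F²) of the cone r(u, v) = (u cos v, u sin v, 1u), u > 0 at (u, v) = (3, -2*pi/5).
K = 0

Coefficients of the first fundamental form: E = 2, F = 0, G = u^2.
Coefficients of the second fundamental form: L = 0, M = 0, N = sqrt(2)*u^2/(2*Abs(u)).
Assemble K = (LN − M²)/(EG − F²) = 0. At (u, v) = (3, -2*pi/5): K = 0.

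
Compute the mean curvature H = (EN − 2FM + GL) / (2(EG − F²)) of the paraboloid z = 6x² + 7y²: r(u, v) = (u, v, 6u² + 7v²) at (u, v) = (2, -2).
H = 8749*sqrt(1361)/1852321

With E = 144*u^2 + 1, F = 168*u*v, G = 196*v^2 + 1, L = 12/sqrt(144*u^2 + 196*v^2 + 1), M = 0, N = 14/sqrt(144*u^2 + 196*v^2 + 1), assemble
  H = (EN − 2FM + GL) / (2(EG − F²)) = (1008*u^2 + 1176*v^2 + 13)/(144*u^2 + 196*v^2 + 1)^(3/2).
At (u, v) = (2, -2): H = 8749*sqrt(1361)/1852321.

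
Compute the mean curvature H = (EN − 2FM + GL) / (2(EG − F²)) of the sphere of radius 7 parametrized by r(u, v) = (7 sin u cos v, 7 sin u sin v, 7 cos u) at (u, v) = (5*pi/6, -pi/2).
H = -1/7

With E = 49, F = 0, G = 49*sin(u)^2, L = -7*sin(u)/Abs(sin(u)), M = 0, N = -7*sin(u)^3/Abs(sin(u)), assemble
  H = (EN − 2FM + GL) / (2(EG − F²)) = -sin(u)/(7*Abs(sin(u))).
At (u, v) = (5*pi/6, -pi/2): H = -1/7.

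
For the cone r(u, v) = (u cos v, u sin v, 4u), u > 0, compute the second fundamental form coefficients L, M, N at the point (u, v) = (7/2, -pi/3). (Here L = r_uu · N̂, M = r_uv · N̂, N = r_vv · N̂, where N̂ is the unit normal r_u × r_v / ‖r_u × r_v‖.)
L = 0;  M = 0;  N = 14*sqrt(17)/17

Compute the unit normal N̂(u, v) = (-4*sqrt(17)*u*cos(v)/(17*Abs(u)), -4*sqrt(17)*u*sin(v)/(17*Abs(u)), sqrt(17)*u/(17*Abs(u))), and the second partials r_uu, r_uv, r_vv. Take dot products:
  L(u, v) = r_uu · N̂ = 0,
  M(u, v) = r_uv · N̂ = 0,
  N(u, v) = r_vv · N̂ = 4*sqrt(17)*u^2/(17*Abs(u)).
Evaluating at (u, v) = (7/2, -pi/3):
  L = 0, M = 0, N = 14*sqrt(17)/17.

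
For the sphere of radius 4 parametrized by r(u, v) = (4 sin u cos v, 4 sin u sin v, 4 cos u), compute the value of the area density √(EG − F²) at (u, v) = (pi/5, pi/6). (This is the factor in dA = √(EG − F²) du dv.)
√(EG − F²)|_{(pi/5, pi/6)} = 4*sqrt(10 - 2*sqrt(5))

E = 16, F = 0, G = 16*sin(u)^2, so EG − F² = 256*sin(u)^2. Taking the positive square root: √(EG − F²) = 16*Abs(sin(u)). At (u, v) = (pi/5, pi/6): 4*sqrt(10 - 2*sqrt(5)).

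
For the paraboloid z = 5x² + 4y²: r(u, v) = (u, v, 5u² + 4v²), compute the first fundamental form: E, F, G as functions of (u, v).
E = 100*u^2 + 1;  F = 80*u*v;  G = 64*v^2 + 1

Compute partials: r_u = (1, 0, 10*u), r_v = (0, 1, 8*v). Then
  E = r_u · r_u = 100*u^2 + 1,
  F = r_u · r_v = 80*u*v,
  G = r_v · r_v = 64*v^2 + 1.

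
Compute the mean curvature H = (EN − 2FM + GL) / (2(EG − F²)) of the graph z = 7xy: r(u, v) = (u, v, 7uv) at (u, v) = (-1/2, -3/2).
H = -1029*sqrt(494)/122018

With E = 49*v^2 + 1, F = 49*u*v, G = 49*u^2 + 1, L = 0, M = 7/sqrt(49*u^2 + 49*v^2 + 1), N = 0, assemble
  H = (EN − 2FM + GL) / (2(EG − F²)) = -343*u*v/(49*u^2 + 49*v^2 + 1)^(3/2).
At (u, v) = (-1/2, -3/2): H = -1029*sqrt(494)/122018.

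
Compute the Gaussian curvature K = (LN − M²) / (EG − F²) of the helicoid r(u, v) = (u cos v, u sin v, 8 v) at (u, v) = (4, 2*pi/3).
K = -1/100

Coefficients of the first fundamental form: E = 1, F = 0, G = u^2 + 64.
Coefficients of the second fundamental form: L = 0, M = -8/sqrt(u^2 + 64), N = 0.
Assemble K = (LN − M²)/(EG − F²) = -64/(u^2 + 64)^2. At (u, v) = (4, 2*pi/3): K = -1/100.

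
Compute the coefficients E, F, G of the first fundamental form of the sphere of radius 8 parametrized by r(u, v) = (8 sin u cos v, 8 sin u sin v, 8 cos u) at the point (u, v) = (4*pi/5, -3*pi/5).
E = 64;  F = 0;  G = 40 - 8*sqrt(5)

Partials: r_u = (8*cos(u)*cos(v), 8*sin(v)*cos(u), -8*sin(u)), r_v = (-8*sin(u)*sin(v), 8*sin(u)*cos(v), 0). As functions of (u, v):
  E = r_u · r_u = 64,
  F = r_u · r_v = 0,
  G = r_v · r_v = 64*sin(u)^2.
Evaluating at (u, v) = (4*pi/5, -3*pi/5): E = 64, F = 0, G = 40 - 8*sqrt(5).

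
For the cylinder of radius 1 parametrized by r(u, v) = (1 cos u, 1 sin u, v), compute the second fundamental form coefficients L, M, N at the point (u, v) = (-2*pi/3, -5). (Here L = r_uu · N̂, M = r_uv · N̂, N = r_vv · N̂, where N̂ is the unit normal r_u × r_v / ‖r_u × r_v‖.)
L = -1;  M = 0;  N = 0

Compute the unit normal N̂(u, v) = (cos(u), sin(u), 0), and the second partials r_uu, r_uv, r_vv. Take dot products:
  L(u, v) = r_uu · N̂ = -1,
  M(u, v) = r_uv · N̂ = 0,
  N(u, v) = r_vv · N̂ = 0.
Evaluating at (u, v) = (-2*pi/3, -5):
  L = -1, M = 0, N = 0.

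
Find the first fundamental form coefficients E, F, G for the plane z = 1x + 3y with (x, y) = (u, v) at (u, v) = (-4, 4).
E = 2;  F = 3;  G = 10

Partials: r_u = (1, 0, 1), r_v = (0, 1, 3). As functions of (u, v):
  E = r_u · r_u = 2,
  F = r_u · r_v = 3,
  G = r_v · r_v = 10.
Evaluating at (u, v) = (-4, 4): E = 2, F = 3, G = 10.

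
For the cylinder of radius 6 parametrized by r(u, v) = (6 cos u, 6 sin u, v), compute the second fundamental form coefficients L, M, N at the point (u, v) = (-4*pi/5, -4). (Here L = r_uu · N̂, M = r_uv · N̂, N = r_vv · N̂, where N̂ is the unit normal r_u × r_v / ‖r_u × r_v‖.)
L = -6;  M = 0;  N = 0

Compute the unit normal N̂(u, v) = (cos(u), sin(u), 0), and the second partials r_uu, r_uv, r_vv. Take dot products:
  L(u, v) = r_uu · N̂ = -6,
  M(u, v) = r_uv · N̂ = 0,
  N(u, v) = r_vv · N̂ = 0.
Evaluating at (u, v) = (-4*pi/5, -4):
  L = -6, M = 0, N = 0.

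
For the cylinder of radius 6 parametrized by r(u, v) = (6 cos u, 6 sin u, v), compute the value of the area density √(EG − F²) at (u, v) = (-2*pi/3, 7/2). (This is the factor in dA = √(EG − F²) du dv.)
√(EG − F²)|_{(-2*pi/3, 7/2)} = 6

E = 36, F = 0, G = 1, so EG − F² = 36. Taking the positive square root: √(EG − F²) = 6. At (u, v) = (-2*pi/3, 7/2): 6.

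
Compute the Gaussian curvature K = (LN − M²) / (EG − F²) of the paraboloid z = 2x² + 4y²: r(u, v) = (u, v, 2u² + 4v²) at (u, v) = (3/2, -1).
K = 32/10201

Coefficients of the first fundamental form: E = 16*u^2 + 1, F = 32*u*v, G = 64*v^2 + 1.
Coefficients of the second fundamental form: L = 4/sqrt(16*u^2 + 64*v^2 + 1), M = 0, N = 8/sqrt(16*u^2 + 64*v^2 + 1).
Assemble K = (LN − M²)/(EG − F²) = 32/(256*u^4 + 2048*u^2*v^2 + 32*u^2 + 4096*v^4 + 128*v^2 + 1). At (u, v) = (3/2, -1): K = 32/10201.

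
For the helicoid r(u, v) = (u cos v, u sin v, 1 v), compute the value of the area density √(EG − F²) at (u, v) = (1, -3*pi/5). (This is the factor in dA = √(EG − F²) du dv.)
√(EG − F²)|_{(1, -3*pi/5)} = sqrt(2)

E = 1, F = 0, G = u^2 + 1, so EG − F² = u^2 + 1. Taking the positive square root: √(EG − F²) = sqrt(u^2 + 1). At (u, v) = (1, -3*pi/5): sqrt(2).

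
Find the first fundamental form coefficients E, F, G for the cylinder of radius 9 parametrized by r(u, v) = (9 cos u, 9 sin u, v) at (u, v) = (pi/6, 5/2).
E = 81;  F = 0;  G = 1

Partials: r_u = (-9*sin(u), 9*cos(u), 0), r_v = (0, 0, 1). As functions of (u, v):
  E = r_u · r_u = 81,
  F = r_u · r_v = 0,
  G = r_v · r_v = 1.
Evaluating at (u, v) = (pi/6, 5/2): E = 81, F = 0, G = 1.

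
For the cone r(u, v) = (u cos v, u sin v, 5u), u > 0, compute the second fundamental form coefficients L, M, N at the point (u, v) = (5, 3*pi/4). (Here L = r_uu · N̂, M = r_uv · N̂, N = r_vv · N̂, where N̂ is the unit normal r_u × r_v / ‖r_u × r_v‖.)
L = 0;  M = 0;  N = 25*sqrt(26)/26

Compute the unit normal N̂(u, v) = (-5*sqrt(26)*u*cos(v)/(26*Abs(u)), -5*sqrt(26)*u*sin(v)/(26*Abs(u)), sqrt(26)*u/(26*Abs(u))), and the second partials r_uu, r_uv, r_vv. Take dot products:
  L(u, v) = r_uu · N̂ = 0,
  M(u, v) = r_uv · N̂ = 0,
  N(u, v) = r_vv · N̂ = 5*sqrt(26)*u^2/(26*Abs(u)).
Evaluating at (u, v) = (5, 3*pi/4):
  L = 0, M = 0, N = 25*sqrt(26)/26.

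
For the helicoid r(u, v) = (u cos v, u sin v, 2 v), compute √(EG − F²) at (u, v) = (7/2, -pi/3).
√(EG − F²)|_{(7/2, -pi/3)} = sqrt(65)/2

E = 1, F = 0, G = u^2 + 4; EG − F² = u^2 + 4; √(EG − F²) = sqrt(u^2 + 4). At the given point: sqrt(65)/2.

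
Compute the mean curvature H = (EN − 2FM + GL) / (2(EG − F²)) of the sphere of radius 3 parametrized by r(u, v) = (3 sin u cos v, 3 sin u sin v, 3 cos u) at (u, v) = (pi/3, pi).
H = -1/3

With E = 9, F = 0, G = 9*sin(u)^2, L = -3*sin(u)/Abs(sin(u)), M = 0, N = -3*sin(u)^3/Abs(sin(u)), assemble
  H = (EN − 2FM + GL) / (2(EG − F²)) = -sin(u)/(3*Abs(sin(u))).
At (u, v) = (pi/3, pi): H = -1/3.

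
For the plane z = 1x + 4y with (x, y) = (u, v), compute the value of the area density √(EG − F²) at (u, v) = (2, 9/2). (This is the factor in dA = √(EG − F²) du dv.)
√(EG − F²)|_{(2, 9/2)} = 3*sqrt(2)

E = 2, F = 4, G = 17, so EG − F² = 18. Taking the positive square root: √(EG − F²) = 3*sqrt(2). At (u, v) = (2, 9/2): 3*sqrt(2).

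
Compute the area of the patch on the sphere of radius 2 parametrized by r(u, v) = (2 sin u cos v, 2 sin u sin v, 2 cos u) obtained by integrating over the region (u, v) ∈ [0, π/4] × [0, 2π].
Area = 4*pi*(2 - sqrt(2))

Area = ∫∫ √(EG − F²) du dv with √(EG − F²) = 4*Abs(sin(u)). Integrating over [0, π/4] × [0, 2π] gives 4*pi*(2 - sqrt(2)).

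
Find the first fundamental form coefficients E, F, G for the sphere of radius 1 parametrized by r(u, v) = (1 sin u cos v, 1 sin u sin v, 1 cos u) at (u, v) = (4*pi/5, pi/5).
E = 1;  F = 0;  G = 5/8 - sqrt(5)/8

Partials: r_u = (cos(u)*cos(v), sin(v)*cos(u), -sin(u)), r_v = (-sin(u)*sin(v), sin(u)*cos(v), 0). As functions of (u, v):
  E = r_u · r_u = 1,
  F = r_u · r_v = 0,
  G = r_v · r_v = sin(u)^2.
Evaluating at (u, v) = (4*pi/5, pi/5): E = 1, F = 0, G = 5/8 - sqrt(5)/8.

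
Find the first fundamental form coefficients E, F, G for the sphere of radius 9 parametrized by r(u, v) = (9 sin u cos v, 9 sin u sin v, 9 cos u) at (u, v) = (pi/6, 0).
E = 81;  F = 0;  G = 81/4

Partials: r_u = (9*cos(u)*cos(v), 9*sin(v)*cos(u), -9*sin(u)), r_v = (-9*sin(u)*sin(v), 9*sin(u)*cos(v), 0). As functions of (u, v):
  E = r_u · r_u = 81,
  F = r_u · r_v = 0,
  G = r_v · r_v = 81*sin(u)^2.
Evaluating at (u, v) = (pi/6, 0): E = 81, F = 0, G = 81/4.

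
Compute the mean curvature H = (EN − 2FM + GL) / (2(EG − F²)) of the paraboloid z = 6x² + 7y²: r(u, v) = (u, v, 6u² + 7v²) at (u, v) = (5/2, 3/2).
H = 8959*sqrt(1342)/1800964

With E = 144*u^2 + 1, F = 168*u*v, G = 196*v^2 + 1, L = 12/sqrt(144*u^2 + 196*v^2 + 1), M = 0, N = 14/sqrt(144*u^2 + 196*v^2 + 1), assemble
  H = (EN − 2FM + GL) / (2(EG − F²)) = (1008*u^2 + 1176*v^2 + 13)/(144*u^2 + 196*v^2 + 1)^(3/2).
At (u, v) = (5/2, 3/2): H = 8959*sqrt(1342)/1800964.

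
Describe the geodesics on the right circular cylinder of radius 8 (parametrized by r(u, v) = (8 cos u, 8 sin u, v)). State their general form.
The cylinder is flat (K = 0) and locally isometric to the plane via the development (u, v) ↦ (8 u, v). Geodesics are the pre-images of straight lines: circles (v constant), vertical lines (u constant), and helices (v = c · u + d) for constants c, d.

A right cylinder has E = 8², F = 0, G = 1, so EG − F² = 8², and L = −8, M = N = 0, giving K = (LN − M²)/(EG − F²) = 0 everywhere. A flat surface is locally isometric to the Euclidean plane via the map (u, v) ↦ (8 u, v). Straight lines in the (x̃, ỹ) plane pull back to: (a) horizontal circles (v = const), (b) vertical generators (u = const), and (c) helices (8 u tan θ = v, i.e. v = c · u + d).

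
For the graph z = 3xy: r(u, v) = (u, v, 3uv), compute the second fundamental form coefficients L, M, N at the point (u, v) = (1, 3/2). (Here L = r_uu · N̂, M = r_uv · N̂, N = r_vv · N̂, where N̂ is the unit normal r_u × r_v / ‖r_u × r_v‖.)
L = 0;  M = 6/11;  N = 0

Compute the unit normal N̂(u, v) = (-3*v/sqrt(9*u^2 + 9*v^2 + 1), -3*u/sqrt(9*u^2 + 9*v^2 + 1), 1/sqrt(9*u^2 + 9*v^2 + 1)), and the second partials r_uu, r_uv, r_vv. Take dot products:
  L(u, v) = r_uu · N̂ = 0,
  M(u, v) = r_uv · N̂ = 3/sqrt(9*u^2 + 9*v^2 + 1),
  N(u, v) = r_vv · N̂ = 0.
Evaluating at (u, v) = (1, 3/2):
  L = 0, M = 6/11, N = 0.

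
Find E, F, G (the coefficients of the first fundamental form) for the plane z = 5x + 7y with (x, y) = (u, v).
E = 26;  F = 35;  G = 50

Compute partials: r_u = (1, 0, 5), r_v = (0, 1, 7). Then
  E = r_u · r_u = 26,
  F = r_u · r_v = 35,
  G = r_v · r_v = 50.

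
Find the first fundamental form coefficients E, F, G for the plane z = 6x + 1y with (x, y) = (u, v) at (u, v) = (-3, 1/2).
E = 37;  F = 6;  G = 2

Partials: r_u = (1, 0, 6), r_v = (0, 1, 1). As functions of (u, v):
  E = r_u · r_u = 37,
  F = r_u · r_v = 6,
  G = r_v · r_v = 2.
Evaluating at (u, v) = (-3, 1/2): E = 37, F = 6, G = 2.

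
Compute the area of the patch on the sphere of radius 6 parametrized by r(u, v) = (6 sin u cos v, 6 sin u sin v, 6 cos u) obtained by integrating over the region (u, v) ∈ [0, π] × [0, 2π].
Area = 144*pi

Area = ∫∫ √(EG − F²) du dv with √(EG − F²) = 36*Abs(sin(u)). Integrating over [0, π] × [0, 2π] gives 144*pi.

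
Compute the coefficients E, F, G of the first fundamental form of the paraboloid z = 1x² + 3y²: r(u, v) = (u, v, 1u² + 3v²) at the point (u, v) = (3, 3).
E = 37;  F = 108;  G = 325

Partials: r_u = (1, 0, 2*u), r_v = (0, 1, 6*v). As functions of (u, v):
  E = r_u · r_u = 4*u^2 + 1,
  F = r_u · r_v = 12*u*v,
  G = r_v · r_v = 36*v^2 + 1.
Evaluating at (u, v) = (3, 3): E = 37, F = 108, G = 325.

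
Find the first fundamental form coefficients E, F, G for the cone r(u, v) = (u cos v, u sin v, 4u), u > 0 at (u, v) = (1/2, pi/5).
E = 17;  F = 0;  G = 1/4

Partials: r_u = (cos(v), sin(v), 4), r_v = (-u*sin(v), u*cos(v), 0). As functions of (u, v):
  E = r_u · r_u = 17,
  F = r_u · r_v = 0,
  G = r_v · r_v = u^2.
Evaluating at (u, v) = (1/2, pi/5): E = 17, F = 0, G = 1/4.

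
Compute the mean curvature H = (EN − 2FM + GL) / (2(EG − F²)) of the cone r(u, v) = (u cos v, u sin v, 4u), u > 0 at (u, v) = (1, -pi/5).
H = 2*sqrt(17)/17

With E = 17, F = 0, G = u^2, L = 0, M = 0, N = 4*sqrt(17)*u^2/(17*Abs(u)), assemble
  H = (EN − 2FM + GL) / (2(EG − F²)) = 2*sqrt(17)/(17*Abs(u)).
At (u, v) = (1, -pi/5): H = 2*sqrt(17)/17.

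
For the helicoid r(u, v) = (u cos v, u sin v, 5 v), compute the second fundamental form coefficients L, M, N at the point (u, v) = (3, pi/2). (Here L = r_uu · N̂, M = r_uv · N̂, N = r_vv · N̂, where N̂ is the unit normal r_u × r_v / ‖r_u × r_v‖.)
L = 0;  M = -5*sqrt(34)/34;  N = 0

Compute the unit normal N̂(u, v) = (5*sin(v)/sqrt(u^2 + 25), -5*cos(v)/sqrt(u^2 + 25), u/sqrt(u^2 + 25)), and the second partials r_uu, r_uv, r_vv. Take dot products:
  L(u, v) = r_uu · N̂ = 0,
  M(u, v) = r_uv · N̂ = -5/sqrt(u^2 + 25),
  N(u, v) = r_vv · N̂ = 0.
Evaluating at (u, v) = (3, pi/2):
  L = 0, M = -5*sqrt(34)/34, N = 0.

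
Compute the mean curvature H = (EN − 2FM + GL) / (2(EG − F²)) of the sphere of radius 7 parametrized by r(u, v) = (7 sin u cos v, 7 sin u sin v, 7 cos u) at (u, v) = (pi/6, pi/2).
H = -1/7

With E = 49, F = 0, G = 49*sin(u)^2, L = -7*sin(u)/Abs(sin(u)), M = 0, N = -7*sin(u)^3/Abs(sin(u)), assemble
  H = (EN − 2FM + GL) / (2(EG − F²)) = -sin(u)/(7*Abs(sin(u))).
At (u, v) = (pi/6, pi/2): H = -1/7.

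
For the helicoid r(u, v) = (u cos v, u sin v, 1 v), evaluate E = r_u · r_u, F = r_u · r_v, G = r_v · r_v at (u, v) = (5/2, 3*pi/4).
E = 1;  F = 0;  G = 29/4

Partials: r_u = (cos(v), sin(v), 0), r_v = (-u*sin(v), u*cos(v), 1). As functions of (u, v):
  E = r_u · r_u = 1,
  F = r_u · r_v = 0,
  G = r_v · r_v = u^2 + 1.
Evaluating at (u, v) = (5/2, 3*pi/4): E = 1, F = 0, G = 29/4.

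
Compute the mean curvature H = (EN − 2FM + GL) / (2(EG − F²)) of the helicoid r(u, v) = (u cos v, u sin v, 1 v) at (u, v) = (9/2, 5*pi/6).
H = 0

With E = 1, F = 0, G = u^2 + 1, L = 0, M = -1/sqrt(u^2 + 1), N = 0, assemble
  H = (EN − 2FM + GL) / (2(EG − F²)) = 0.
At (u, v) = (9/2, 5*pi/6): H = 0.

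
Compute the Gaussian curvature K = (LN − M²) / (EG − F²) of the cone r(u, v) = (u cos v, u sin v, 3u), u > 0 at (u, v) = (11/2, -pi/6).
K = 0

Coefficients of the first fundamental form: E = 10, F = 0, G = u^2.
Coefficients of the second fundamental form: L = 0, M = 0, N = 3*sqrt(10)*u^2/(10*Abs(u)).
Assemble K = (LN − M²)/(EG − F²) = 0. At (u, v) = (11/2, -pi/6): K = 0.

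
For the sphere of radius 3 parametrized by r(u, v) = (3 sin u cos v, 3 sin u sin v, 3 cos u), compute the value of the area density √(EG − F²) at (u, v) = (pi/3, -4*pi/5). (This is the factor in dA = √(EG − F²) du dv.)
√(EG − F²)|_{(pi/3, -4*pi/5)} = 9*sqrt(3)/2

E = 9, F = 0, G = 9*sin(u)^2, so EG − F² = 81*sin(u)^2. Taking the positive square root: √(EG − F²) = 9*Abs(sin(u)). At (u, v) = (pi/3, -4*pi/5): 9*sqrt(3)/2.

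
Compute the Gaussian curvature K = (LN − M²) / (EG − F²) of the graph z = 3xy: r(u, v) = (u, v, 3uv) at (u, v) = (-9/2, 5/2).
K = -36/229441

Coefficients of the first fundamental form: E = 9*v^2 + 1, F = 9*u*v, G = 9*u^2 + 1.
Coefficients of the second fundamental form: L = 0, M = 3/sqrt(9*u^2 + 9*v^2 + 1), N = 0.
Assemble K = (LN − M²)/(EG − F²) = -9/(81*u^4 + 162*u^2*v^2 + 18*u^2 + 81*v^4 + 18*v^2 + 1). At (u, v) = (-9/2, 5/2): K = -36/229441.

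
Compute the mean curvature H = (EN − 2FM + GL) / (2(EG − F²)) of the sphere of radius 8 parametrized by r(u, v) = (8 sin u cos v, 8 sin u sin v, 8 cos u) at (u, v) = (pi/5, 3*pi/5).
H = -1/8

With E = 64, F = 0, G = 64*sin(u)^2, L = -8*sin(u)/Abs(sin(u)), M = 0, N = -8*sin(u)^3/Abs(sin(u)), assemble
  H = (EN − 2FM + GL) / (2(EG − F²)) = -sin(u)/(8*Abs(sin(u))).
At (u, v) = (pi/5, 3*pi/5): H = -1/8.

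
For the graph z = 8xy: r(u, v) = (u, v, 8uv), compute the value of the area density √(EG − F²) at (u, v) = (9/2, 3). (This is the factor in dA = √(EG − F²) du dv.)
√(EG − F²)|_{(9/2, 3)} = sqrt(1873)

E = 64*v^2 + 1, F = 64*u*v, G = 64*u^2 + 1, so EG − F² = 64*u^2 + 64*v^2 + 1. Taking the positive square root: √(EG − F²) = sqrt(64*u^2 + 64*v^2 + 1). At (u, v) = (9/2, 3): sqrt(1873).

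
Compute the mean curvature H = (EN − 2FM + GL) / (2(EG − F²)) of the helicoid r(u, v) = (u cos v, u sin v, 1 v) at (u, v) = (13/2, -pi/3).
H = 0

With E = 1, F = 0, G = u^2 + 1, L = 0, M = -1/sqrt(u^2 + 1), N = 0, assemble
  H = (EN − 2FM + GL) / (2(EG − F²)) = 0.
At (u, v) = (13/2, -pi/3): H = 0.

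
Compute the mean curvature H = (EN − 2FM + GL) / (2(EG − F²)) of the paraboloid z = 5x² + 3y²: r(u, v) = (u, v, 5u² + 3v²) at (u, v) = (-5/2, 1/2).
H = 1928*sqrt(635)/403225

With E = 100*u^2 + 1, F = 60*u*v, G = 36*v^2 + 1, L = 10/sqrt(100*u^2 + 36*v^2 + 1), M = 0, N = 6/sqrt(100*u^2 + 36*v^2 + 1), assemble
  H = (EN − 2FM + GL) / (2(EG − F²)) = 4*(75*u^2 + 45*v^2 + 2)/(100*u^2 + 36*v^2 + 1)^(3/2).
At (u, v) = (-5/2, 1/2): H = 1928*sqrt(635)/403225.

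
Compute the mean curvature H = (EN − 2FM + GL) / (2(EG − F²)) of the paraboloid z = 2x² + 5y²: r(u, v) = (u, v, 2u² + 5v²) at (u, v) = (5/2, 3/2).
H = 957*sqrt(326)/106276

With E = 16*u^2 + 1, F = 40*u*v, G = 100*v^2 + 1, L = 4/sqrt(16*u^2 + 100*v^2 + 1), M = 0, N = 10/sqrt(16*u^2 + 100*v^2 + 1), assemble
  H = (EN − 2FM + GL) / (2(EG − F²)) = (80*u^2 + 200*v^2 + 7)/(16*u^2 + 100*v^2 + 1)^(3/2).
At (u, v) = (5/2, 3/2): H = 957*sqrt(326)/106276.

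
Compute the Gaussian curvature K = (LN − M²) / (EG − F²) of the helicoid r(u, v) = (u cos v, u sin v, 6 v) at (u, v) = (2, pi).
K = -9/400

Coefficients of the first fundamental form: E = 1, F = 0, G = u^2 + 36.
Coefficients of the second fundamental form: L = 0, M = -6/sqrt(u^2 + 36), N = 0.
Assemble K = (LN − M²)/(EG − F²) = -36/(u^2 + 36)^2. At (u, v) = (2, pi): K = -9/400.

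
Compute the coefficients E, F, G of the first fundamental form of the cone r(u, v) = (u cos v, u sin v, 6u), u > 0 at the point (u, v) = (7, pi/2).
E = 37;  F = 0;  G = 49

Partials: r_u = (cos(v), sin(v), 6), r_v = (-u*sin(v), u*cos(v), 0). As functions of (u, v):
  E = r_u · r_u = 37,
  F = r_u · r_v = 0,
  G = r_v · r_v = u^2.
Evaluating at (u, v) = (7, pi/2): E = 37, F = 0, G = 49.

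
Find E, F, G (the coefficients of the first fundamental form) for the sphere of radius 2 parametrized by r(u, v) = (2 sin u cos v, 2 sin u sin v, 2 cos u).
E = 4;  F = 0;  G = 4*sin(u)^2

Compute partials: r_u = (2*cos(u)*cos(v), 2*sin(v)*cos(u), -2*sin(u)), r_v = (-2*sin(u)*sin(v), 2*sin(u)*cos(v), 0). Then
  E = r_u · r_u = 4,
  F = r_u · r_v = 0,
  G = r_v · r_v = 4*sin(u)^2.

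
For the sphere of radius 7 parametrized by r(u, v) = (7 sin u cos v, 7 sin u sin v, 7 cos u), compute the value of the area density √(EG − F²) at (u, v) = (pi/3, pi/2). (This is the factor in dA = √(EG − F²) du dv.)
√(EG − F²)|_{(pi/3, pi/2)} = 49*sqrt(3)/2

E = 49, F = 0, G = 49*sin(u)^2, so EG − F² = 2401*sin(u)^2. Taking the positive square root: √(EG − F²) = 49*Abs(sin(u)). At (u, v) = (pi/3, pi/2): 49*sqrt(3)/2.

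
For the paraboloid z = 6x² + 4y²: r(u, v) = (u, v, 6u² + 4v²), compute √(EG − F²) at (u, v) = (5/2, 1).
√(EG − F²)|_{(5/2, 1)} = sqrt(965)

E = 144*u^2 + 1, F = 96*u*v, G = 64*v^2 + 1; EG − F² = 144*u^2 + 64*v^2 + 1; √(EG − F²) = sqrt(144*u^2 + 64*v^2 + 1). At the given point: sqrt(965).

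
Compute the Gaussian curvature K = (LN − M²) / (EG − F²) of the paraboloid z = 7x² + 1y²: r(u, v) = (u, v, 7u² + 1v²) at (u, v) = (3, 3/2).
K = 7/786769

Coefficients of the first fundamental form: E = 196*u^2 + 1, F = 28*u*v, G = 4*v^2 + 1.
Coefficients of the second fundamental form: L = 14/sqrt(196*u^2 + 4*v^2 + 1), M = 0, N = 2/sqrt(196*u^2 + 4*v^2 + 1).
Assemble K = (LN − M²)/(EG − F²) = 28/(38416*u^4 + 1568*u^2*v^2 + 392*u^2 + 16*v^4 + 8*v^2 + 1). At (u, v) = (3, 3/2): K = 7/786769.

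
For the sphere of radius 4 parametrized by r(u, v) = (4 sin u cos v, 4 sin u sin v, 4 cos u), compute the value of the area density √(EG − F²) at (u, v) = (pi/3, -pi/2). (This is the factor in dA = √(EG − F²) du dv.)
√(EG − F²)|_{(pi/3, -pi/2)} = 8*sqrt(3)

E = 16, F = 0, G = 16*sin(u)^2, so EG − F² = 256*sin(u)^2. Taking the positive square root: √(EG − F²) = 16*Abs(sin(u)). At (u, v) = (pi/3, -pi/2): 8*sqrt(3).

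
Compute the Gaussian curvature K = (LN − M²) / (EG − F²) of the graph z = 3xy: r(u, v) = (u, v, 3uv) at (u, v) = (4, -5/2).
K = -144/648025

Coefficients of the first fundamental form: E = 9*v^2 + 1, F = 9*u*v, G = 9*u^2 + 1.
Coefficients of the second fundamental form: L = 0, M = 3/sqrt(9*u^2 + 9*v^2 + 1), N = 0.
Assemble K = (LN − M²)/(EG − F²) = -9/(81*u^4 + 162*u^2*v^2 + 18*u^2 + 81*v^4 + 18*v^2 + 1). At (u, v) = (4, -5/2): K = -144/648025.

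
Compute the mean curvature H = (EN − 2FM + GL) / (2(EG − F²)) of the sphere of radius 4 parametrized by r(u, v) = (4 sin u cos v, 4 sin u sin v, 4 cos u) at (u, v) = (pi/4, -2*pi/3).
H = -1/4

With E = 16, F = 0, G = 16*sin(u)^2, L = -4*sin(u)/Abs(sin(u)), M = 0, N = -4*sin(u)^3/Abs(sin(u)), assemble
  H = (EN − 2FM + GL) / (2(EG − F²)) = -sin(u)/(4*Abs(sin(u))).
At (u, v) = (pi/4, -2*pi/3): H = -1/4.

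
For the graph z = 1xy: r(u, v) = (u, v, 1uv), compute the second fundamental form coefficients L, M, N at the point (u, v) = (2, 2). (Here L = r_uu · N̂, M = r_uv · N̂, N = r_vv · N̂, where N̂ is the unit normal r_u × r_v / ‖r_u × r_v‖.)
L = 0;  M = 1/3;  N = 0

Compute the unit normal N̂(u, v) = (-v/sqrt(u^2 + v^2 + 1), -u/sqrt(u^2 + v^2 + 1), 1/sqrt(u^2 + v^2 + 1)), and the second partials r_uu, r_uv, r_vv. Take dot products:
  L(u, v) = r_uu · N̂ = 0,
  M(u, v) = r_uv · N̂ = 1/sqrt(u^2 + v^2 + 1),
  N(u, v) = r_vv · N̂ = 0.
Evaluating at (u, v) = (2, 2):
  L = 0, M = 1/3, N = 0.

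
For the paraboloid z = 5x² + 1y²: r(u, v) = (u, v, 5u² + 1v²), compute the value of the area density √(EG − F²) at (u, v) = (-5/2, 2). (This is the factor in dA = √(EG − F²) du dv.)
√(EG − F²)|_{(-5/2, 2)} = sqrt(642)

E = 100*u^2 + 1, F = 20*u*v, G = 4*v^2 + 1, so EG − F² = 100*u^2 + 4*v^2 + 1. Taking the positive square root: √(EG − F²) = sqrt(100*u^2 + 4*v^2 + 1). At (u, v) = (-5/2, 2): sqrt(642).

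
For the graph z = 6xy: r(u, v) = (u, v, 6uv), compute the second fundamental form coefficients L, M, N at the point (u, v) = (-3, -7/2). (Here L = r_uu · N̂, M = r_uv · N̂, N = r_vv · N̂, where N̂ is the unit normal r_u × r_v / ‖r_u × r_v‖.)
L = 0;  M = 3*sqrt(766)/383;  N = 0

Compute the unit normal N̂(u, v) = (-6*v/sqrt(36*u^2 + 36*v^2 + 1), -6*u/sqrt(36*u^2 + 36*v^2 + 1), 1/sqrt(36*u^2 + 36*v^2 + 1)), and the second partials r_uu, r_uv, r_vv. Take dot products:
  L(u, v) = r_uu · N̂ = 0,
  M(u, v) = r_uv · N̂ = 6/sqrt(36*u^2 + 36*v^2 + 1),
  N(u, v) = r_vv · N̂ = 0.
Evaluating at (u, v) = (-3, -7/2):
  L = 0, M = 3*sqrt(766)/383, N = 0.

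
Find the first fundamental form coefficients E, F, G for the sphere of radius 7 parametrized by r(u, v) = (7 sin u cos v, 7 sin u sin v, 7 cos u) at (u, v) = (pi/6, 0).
E = 49;  F = 0;  G = 49/4

Partials: r_u = (7*cos(u)*cos(v), 7*sin(v)*cos(u), -7*sin(u)), r_v = (-7*sin(u)*sin(v), 7*sin(u)*cos(v), 0). As functions of (u, v):
  E = r_u · r_u = 49,
  F = r_u · r_v = 0,
  G = r_v · r_v = 49*sin(u)^2.
Evaluating at (u, v) = (pi/6, 0): E = 49, F = 0, G = 49/4.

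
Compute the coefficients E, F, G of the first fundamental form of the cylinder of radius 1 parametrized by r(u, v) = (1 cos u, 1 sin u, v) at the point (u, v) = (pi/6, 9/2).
E = 1;  F = 0;  G = 1

Partials: r_u = (-sin(u), cos(u), 0), r_v = (0, 0, 1). As functions of (u, v):
  E = r_u · r_u = 1,
  F = r_u · r_v = 0,
  G = r_v · r_v = 1.
Evaluating at (u, v) = (pi/6, 9/2): E = 1, F = 0, G = 1.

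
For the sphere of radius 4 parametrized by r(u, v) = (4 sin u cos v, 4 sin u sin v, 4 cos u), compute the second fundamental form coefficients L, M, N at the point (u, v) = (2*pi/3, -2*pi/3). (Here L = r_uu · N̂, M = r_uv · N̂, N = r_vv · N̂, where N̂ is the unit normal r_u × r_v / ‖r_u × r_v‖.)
L = -4;  M = 0;  N = -3

Compute the unit normal N̂(u, v) = (sin(u)^2*cos(v)/Abs(sin(u)), sin(u)^2*sin(v)/Abs(sin(u)), sin(2*u)/(2*Abs(sin(u)))), and the second partials r_uu, r_uv, r_vv. Take dot products:
  L(u, v) = r_uu · N̂ = -4*sin(u)/Abs(sin(u)),
  M(u, v) = r_uv · N̂ = 0,
  N(u, v) = r_vv · N̂ = -4*sin(u)^3/Abs(sin(u)).
Evaluating at (u, v) = (2*pi/3, -2*pi/3):
  L = -4, M = 0, N = -3.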